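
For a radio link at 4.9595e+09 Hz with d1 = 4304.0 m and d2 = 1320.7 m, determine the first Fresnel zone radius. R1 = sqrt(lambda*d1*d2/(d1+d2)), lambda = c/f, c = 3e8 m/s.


lambda = c / f = 3.0000e+08 / 4.9595e+09 = 0.06048997 m
R1 = sqrt(0.06048997 * 4304.0 * 1320.7 / (4304.0 + 1320.7)) = 7.819 m

7.819 m


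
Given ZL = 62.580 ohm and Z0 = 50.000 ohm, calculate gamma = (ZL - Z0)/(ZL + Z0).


gamma = (62.580 - 50.000) / (62.580 + 50.000) = 0.1117

0.1117


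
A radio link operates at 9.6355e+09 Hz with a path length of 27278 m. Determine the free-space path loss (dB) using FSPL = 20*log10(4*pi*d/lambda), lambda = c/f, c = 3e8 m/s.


lambda = c / f = 3.0000e+08 / 9.6355e+09 = 0.03113487 m
FSPL = 20 * log10(4*pi*27278/0.03113487) = 140.8 dB

140.8 dB


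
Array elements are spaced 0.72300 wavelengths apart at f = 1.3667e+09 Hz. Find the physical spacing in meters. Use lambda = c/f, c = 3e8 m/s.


lambda = c / f = 3.0000e+08 / 1.3667e+09 = 0.2195068 m
d = 0.72300 * 0.2195068 = 0.1587 m

0.1587 m


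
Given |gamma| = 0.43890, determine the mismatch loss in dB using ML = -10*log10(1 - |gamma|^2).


ML = -10 * log10(1 - 0.43890^2) = -10 * log10(0.80736679) = 0.9293 dB

0.9293 dB


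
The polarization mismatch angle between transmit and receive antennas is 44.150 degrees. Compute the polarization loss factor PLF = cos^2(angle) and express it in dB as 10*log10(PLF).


PLF_linear = cos^2(44.150 deg) = 0.5148331
PLF_dB = 10 * log10(0.5148331) = -2.883 dB

-2.883 dB


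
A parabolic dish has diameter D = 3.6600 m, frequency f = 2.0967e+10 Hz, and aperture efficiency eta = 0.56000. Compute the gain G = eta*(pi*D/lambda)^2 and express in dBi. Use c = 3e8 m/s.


lambda = c / f = 3.0000e+08 / 2.0967e+10 = 0.01430820 m
G_linear = 0.56000 * (pi * 3.6600 / 0.01430820)^2 = 361642.9
G_dBi = 10 * log10(361642.9) = 55.58 dBi

55.58 dBi


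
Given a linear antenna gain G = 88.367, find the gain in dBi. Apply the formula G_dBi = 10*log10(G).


G_dBi = 10 * log10(88.367) = 19.46 dBi

19.46 dBi


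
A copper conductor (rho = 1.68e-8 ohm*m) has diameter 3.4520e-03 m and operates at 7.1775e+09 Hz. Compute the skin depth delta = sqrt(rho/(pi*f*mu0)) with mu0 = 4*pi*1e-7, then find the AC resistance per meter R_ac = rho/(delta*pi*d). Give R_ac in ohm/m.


delta = sqrt(1.68e-8 / (pi * 7.1775e+09 * 4*pi*1e-7)) = 7.699955e-07 m
R_ac = 1.68e-8 / (7.699955e-07 * pi * 3.4520e-03) = 2.012 ohm/m

2.012 ohm/m


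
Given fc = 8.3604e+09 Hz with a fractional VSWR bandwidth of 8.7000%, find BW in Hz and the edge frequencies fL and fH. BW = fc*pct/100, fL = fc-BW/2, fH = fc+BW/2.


BW = 8.3604e+09 * 8.7000/100 = 7.273548e+08 Hz
fL = 8.3604e+09 - 7.273548e+08/2 = 7.997e+09 Hz
fH = 8.3604e+09 + 7.273548e+08/2 = 8.724e+09 Hz

BW=7.274e+08 Hz, fL=7.997e+09 Hz, fH=8.724e+09 Hz


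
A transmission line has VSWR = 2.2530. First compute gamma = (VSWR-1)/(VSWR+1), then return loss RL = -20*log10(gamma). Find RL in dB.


gamma = (2.2530 - 1) / (2.2530 + 1) = 0.3851829
RL = -20 * log10(0.3851829) = 8.287 dB

8.287 dB


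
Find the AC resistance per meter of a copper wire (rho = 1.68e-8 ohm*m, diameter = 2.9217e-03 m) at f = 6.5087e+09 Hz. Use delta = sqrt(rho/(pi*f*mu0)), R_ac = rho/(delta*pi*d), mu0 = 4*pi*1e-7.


delta = sqrt(1.68e-8 / (pi * 6.5087e+09 * 4*pi*1e-7)) = 8.085887e-07 m
R_ac = 1.68e-8 / (8.085887e-07 * pi * 2.9217e-03) = 2.264 ohm/m

2.264 ohm/m


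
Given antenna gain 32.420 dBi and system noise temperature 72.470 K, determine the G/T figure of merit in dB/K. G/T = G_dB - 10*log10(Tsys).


G/T = 32.420 - 10*log10(72.470) = 32.420 - 18.60158 = 13.82 dB/K

13.82 dB/K


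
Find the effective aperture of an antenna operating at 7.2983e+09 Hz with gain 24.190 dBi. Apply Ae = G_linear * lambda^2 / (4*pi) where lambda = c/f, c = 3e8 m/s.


lambda = c / f = 3.0000e+08 / 7.2983e+09 = 0.04110546 m
G_linear = 10^(24.190/10) = 262.4219
Ae = G_linear * lambda^2 / (4*pi) = 262.4219 * 0.04110546^2 / (4*pi) = 0.03528 m^2

0.03528 m^2


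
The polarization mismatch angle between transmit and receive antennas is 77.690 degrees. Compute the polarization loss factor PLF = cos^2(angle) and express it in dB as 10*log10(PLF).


PLF_linear = cos^2(77.690 deg) = 0.04545463
PLF_dB = 10 * log10(0.04545463) = -13.42 dB

-13.42 dB


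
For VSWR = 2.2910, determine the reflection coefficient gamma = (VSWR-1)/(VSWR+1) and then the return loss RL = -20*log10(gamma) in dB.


gamma = (2.2910 - 1) / (2.2910 + 1) = 0.3922820
RL = -20 * log10(0.3922820) = 8.128 dB

8.128 dB


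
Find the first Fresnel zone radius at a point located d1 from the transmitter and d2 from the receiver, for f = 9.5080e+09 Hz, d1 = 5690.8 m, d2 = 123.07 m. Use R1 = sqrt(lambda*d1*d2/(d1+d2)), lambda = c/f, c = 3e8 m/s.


lambda = c / f = 3.0000e+08 / 9.5080e+09 = 0.03155238 m
R1 = sqrt(0.03155238 * 5690.8 * 123.07 / (5690.8 + 123.07)) = 1.950 m

1.950 m


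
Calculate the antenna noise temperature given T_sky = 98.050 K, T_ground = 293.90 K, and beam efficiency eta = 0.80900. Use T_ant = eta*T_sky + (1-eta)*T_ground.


T_ant = 0.80900 * 98.050 + (1 - 0.80900) * 293.90 = 135.5 K

135.5 K


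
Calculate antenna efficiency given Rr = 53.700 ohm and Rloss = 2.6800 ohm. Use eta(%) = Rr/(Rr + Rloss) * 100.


eta = 53.700 / (53.700 + 2.6800) * 100 = 95.25%

95.25%


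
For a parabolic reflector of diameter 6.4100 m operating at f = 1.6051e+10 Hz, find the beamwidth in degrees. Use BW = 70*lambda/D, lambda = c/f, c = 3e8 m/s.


lambda = c / f = 3.0000e+08 / 1.6051e+10 = 0.01869042 m
BW = 70 * 0.01869042 / 6.4100 = 0.2041 deg

0.2041 deg


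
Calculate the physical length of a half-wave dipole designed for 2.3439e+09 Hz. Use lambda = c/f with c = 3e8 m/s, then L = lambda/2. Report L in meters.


lambda = c / f = 3.0000e+08 / 2.3439e+09 = 0.1279918 m
L = lambda / 2 = 0.1279918 / 2 = 0.06400 m

0.06400 m


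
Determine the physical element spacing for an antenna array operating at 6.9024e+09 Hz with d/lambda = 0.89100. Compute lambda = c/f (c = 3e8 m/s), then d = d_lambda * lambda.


lambda = c / f = 3.0000e+08 / 6.9024e+09 = 0.04346314 m
d = 0.89100 * 0.04346314 = 0.03873 m

0.03873 m


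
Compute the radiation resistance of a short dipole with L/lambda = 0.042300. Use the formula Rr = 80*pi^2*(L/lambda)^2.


Rr = 80 * pi^2 * (0.042300)^2 = 80 * 9.869604 * 1.789290e-03 = 1.413 ohm

1.413 ohm


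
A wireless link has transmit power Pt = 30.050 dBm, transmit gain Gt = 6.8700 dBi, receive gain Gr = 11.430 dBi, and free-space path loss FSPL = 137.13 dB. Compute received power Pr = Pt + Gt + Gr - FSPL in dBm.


Pr = 30.050 + 6.8700 + 11.430 - 137.13 = -88.78 dBm

-88.78 dBm


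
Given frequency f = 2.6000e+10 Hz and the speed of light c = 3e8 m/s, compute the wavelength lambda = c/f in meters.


lambda = c / f = 3.0000e+08 / 2.6000e+10 = 0.01154 m

0.01154 m


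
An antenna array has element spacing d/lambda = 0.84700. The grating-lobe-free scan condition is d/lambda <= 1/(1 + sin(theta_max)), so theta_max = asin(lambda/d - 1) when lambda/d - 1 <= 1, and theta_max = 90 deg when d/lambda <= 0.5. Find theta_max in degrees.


lambda/d - 1 = 1/0.84700 - 1 = 0.1806375
theta_max = asin(0.1806375) = 10.41 deg

10.41 deg


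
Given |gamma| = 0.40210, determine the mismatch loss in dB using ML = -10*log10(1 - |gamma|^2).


ML = -10 * log10(1 - 0.40210^2) = -10 * log10(0.83831559) = 0.7659 dB

0.7659 dB


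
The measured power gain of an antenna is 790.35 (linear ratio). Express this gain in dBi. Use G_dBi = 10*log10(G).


G_dBi = 10 * log10(790.35) = 28.98 dBi

28.98 dBi


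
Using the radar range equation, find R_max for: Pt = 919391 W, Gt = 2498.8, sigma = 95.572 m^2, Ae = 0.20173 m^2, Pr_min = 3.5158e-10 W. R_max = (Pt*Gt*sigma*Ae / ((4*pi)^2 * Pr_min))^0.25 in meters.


R^4 = 919391*2498.8*95.572*0.20173 / ((4*pi)^2 * 3.5158e-10) = 7.977908e+17
R_max = 7.977908e+17^0.25 = 29886 m

29886 m


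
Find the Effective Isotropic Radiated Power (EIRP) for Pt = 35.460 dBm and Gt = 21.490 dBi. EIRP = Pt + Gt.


EIRP = Pt + Gt = 35.460 + 21.490 = 56.95 dBm

56.95 dBm


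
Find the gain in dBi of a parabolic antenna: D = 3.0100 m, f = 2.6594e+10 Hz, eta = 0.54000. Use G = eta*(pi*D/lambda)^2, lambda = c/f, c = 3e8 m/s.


lambda = c / f = 3.0000e+08 / 2.6594e+10 = 0.01128074 m
G_linear = 0.54000 * (pi * 3.0100 / 0.01128074)^2 = 379447.2
G_dBi = 10 * log10(379447.2) = 55.79 dBi

55.79 dBi


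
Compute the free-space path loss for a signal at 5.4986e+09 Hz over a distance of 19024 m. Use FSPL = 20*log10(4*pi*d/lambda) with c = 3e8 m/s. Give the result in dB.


lambda = c / f = 3.0000e+08 / 5.4986e+09 = 0.05455934 m
FSPL = 20 * log10(4*pi*19024/0.05455934) = 132.8 dB

132.8 dB


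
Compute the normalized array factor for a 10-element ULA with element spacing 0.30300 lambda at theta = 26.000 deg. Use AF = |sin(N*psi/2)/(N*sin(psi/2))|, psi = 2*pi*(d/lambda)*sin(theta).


psi = 2*pi*0.30300*sin(26.000 deg) = 0.8345732 rad
AF = |sin(10*0.8345732/2) / (10*sin(0.8345732/2))| = 0.2117

0.2117


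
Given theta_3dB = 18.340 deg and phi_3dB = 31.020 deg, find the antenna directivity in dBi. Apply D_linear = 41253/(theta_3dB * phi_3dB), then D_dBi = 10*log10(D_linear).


D_linear = 41253 / (18.340 * 31.020) = 72.51276
D_dBi = 10 * log10(72.51276) = 18.60 dBi

18.60 dBi


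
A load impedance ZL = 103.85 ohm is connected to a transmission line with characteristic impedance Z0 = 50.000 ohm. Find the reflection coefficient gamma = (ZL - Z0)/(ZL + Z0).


gamma = (103.85 - 50.000) / (103.85 + 50.000) = 0.3500

0.3500


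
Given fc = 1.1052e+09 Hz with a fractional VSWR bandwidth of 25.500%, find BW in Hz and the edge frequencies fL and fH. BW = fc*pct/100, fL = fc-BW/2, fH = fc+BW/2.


BW = 1.1052e+09 * 25.500/100 = 2.818260e+08 Hz
fL = 1.1052e+09 - 2.818260e+08/2 = 9.643e+08 Hz
fH = 1.1052e+09 + 2.818260e+08/2 = 1.246e+09 Hz

BW=2.818e+08 Hz, fL=9.643e+08 Hz, fH=1.246e+09 Hz


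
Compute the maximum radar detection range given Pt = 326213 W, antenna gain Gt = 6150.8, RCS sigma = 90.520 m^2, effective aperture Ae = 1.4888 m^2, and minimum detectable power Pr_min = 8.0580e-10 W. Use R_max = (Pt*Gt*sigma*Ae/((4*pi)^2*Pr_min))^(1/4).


R^4 = 326213*6150.8*90.520*1.4888 / ((4*pi)^2 * 8.0580e-10) = 2.125038e+18
R_max = 2.125038e+18^0.25 = 38181 m

38181 m


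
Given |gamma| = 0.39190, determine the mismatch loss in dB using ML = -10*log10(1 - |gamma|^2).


ML = -10 * log10(1 - 0.39190^2) = -10 * log10(0.84641439) = 0.7242 dB

0.7242 dB


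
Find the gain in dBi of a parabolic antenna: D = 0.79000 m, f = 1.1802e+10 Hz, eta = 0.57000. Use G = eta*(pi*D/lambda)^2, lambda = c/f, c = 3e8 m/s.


lambda = c / f = 3.0000e+08 / 1.1802e+10 = 0.02541942 m
G_linear = 0.57000 * (pi * 0.79000 / 0.02541942)^2 = 5433.723
G_dBi = 10 * log10(5433.723) = 37.35 dBi

37.35 dBi


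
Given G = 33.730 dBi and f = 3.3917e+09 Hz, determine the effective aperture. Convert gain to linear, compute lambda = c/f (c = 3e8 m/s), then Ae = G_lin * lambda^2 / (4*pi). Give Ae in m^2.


lambda = c / f = 3.0000e+08 / 3.3917e+09 = 0.08845122 m
G_linear = 10^(33.730/10) = 2360.478
Ae = G_linear * lambda^2 / (4*pi) = 2360.478 * 0.08845122^2 / (4*pi) = 1.470 m^2

1.470 m^2


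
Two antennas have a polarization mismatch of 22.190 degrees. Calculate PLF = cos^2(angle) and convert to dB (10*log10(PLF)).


PLF_linear = cos^2(22.190 deg) = 0.8573584
PLF_dB = 10 * log10(0.8573584) = -0.6684 dB

-0.6684 dB


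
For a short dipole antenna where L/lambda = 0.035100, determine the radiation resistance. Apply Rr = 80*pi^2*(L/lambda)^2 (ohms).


Rr = 80 * pi^2 * (0.035100)^2 = 80 * 9.869604 * 1.232010e-03 = 0.9728 ohm

0.9728 ohm


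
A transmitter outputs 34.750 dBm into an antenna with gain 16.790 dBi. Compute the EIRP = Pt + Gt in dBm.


EIRP = Pt + Gt = 34.750 + 16.790 = 51.54 dBm

51.54 dBm


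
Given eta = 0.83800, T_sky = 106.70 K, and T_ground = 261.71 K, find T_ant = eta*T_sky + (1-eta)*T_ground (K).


T_ant = 0.83800 * 106.70 + (1 - 0.83800) * 261.71 = 131.8 K

131.8 K


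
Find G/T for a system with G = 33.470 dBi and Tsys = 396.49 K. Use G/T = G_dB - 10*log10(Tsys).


G/T = 33.470 - 10*log10(396.49) = 33.470 - 25.98232 = 7.488 dB/K

7.488 dB/K


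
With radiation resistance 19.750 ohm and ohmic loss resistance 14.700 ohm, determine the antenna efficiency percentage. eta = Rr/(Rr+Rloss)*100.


eta = 19.750 / (19.750 + 14.700) * 100 = 57.33%

57.33%


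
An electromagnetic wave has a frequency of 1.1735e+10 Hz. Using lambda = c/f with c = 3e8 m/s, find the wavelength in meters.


lambda = c / f = 3.0000e+08 / 1.1735e+10 = 0.02556 m

0.02556 m


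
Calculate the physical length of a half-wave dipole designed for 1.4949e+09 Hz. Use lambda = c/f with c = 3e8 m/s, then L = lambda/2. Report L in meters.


lambda = c / f = 3.0000e+08 / 1.4949e+09 = 0.2006823 m
L = lambda / 2 = 0.2006823 / 2 = 0.1003 m

0.1003 m


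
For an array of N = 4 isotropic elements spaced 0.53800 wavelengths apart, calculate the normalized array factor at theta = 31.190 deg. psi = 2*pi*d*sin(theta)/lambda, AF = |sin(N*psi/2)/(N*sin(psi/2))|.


psi = 2*pi*0.53800*sin(31.190 deg) = 1.750610 rad
AF = |sin(4*1.750610/2) / (4*sin(1.750610/2))| = 0.1146

0.1146


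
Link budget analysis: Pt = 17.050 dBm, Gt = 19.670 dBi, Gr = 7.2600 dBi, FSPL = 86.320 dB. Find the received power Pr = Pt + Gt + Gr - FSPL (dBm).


Pr = 17.050 + 19.670 + 7.2600 - 86.320 = -42.34 dBm

-42.34 dBm


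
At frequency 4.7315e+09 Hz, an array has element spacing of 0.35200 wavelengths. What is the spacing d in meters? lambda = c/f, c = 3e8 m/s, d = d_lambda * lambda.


lambda = c / f = 3.0000e+08 / 4.7315e+09 = 0.06340484 m
d = 0.35200 * 0.06340484 = 0.02232 m

0.02232 m


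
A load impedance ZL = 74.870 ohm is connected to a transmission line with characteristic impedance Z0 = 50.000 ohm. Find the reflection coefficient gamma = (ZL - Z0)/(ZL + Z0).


gamma = (74.870 - 50.000) / (74.870 + 50.000) = 0.1992

0.1992


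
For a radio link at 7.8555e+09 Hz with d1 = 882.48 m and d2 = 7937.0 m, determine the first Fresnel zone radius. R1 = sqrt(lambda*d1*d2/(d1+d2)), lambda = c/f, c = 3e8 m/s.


lambda = c / f = 3.0000e+08 / 7.8555e+09 = 0.03818980 m
R1 = sqrt(0.03818980 * 882.48 * 7937.0 / (882.48 + 7937.0)) = 5.507 m

5.507 m


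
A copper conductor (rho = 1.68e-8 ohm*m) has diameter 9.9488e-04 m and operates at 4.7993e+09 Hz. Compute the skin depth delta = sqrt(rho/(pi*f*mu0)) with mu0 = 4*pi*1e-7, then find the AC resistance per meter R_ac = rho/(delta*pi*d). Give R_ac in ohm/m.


delta = sqrt(1.68e-8 / (pi * 4.7993e+09 * 4*pi*1e-7)) = 9.416420e-07 m
R_ac = 1.68e-8 / (9.416420e-07 * pi * 9.9488e-04) = 5.708 ohm/m

5.708 ohm/m


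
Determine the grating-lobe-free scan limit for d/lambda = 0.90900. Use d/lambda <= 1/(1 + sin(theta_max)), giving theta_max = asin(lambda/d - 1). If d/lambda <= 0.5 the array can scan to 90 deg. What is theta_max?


lambda/d - 1 = 1/0.90900 - 1 = 0.1001100
theta_max = asin(0.1001100) = 5.746 deg

5.746 deg


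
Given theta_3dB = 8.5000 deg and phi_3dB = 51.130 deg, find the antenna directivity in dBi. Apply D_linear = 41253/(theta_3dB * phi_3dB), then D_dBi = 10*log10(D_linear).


D_linear = 41253 / (8.5000 * 51.130) = 94.92068
D_dBi = 10 * log10(94.92068) = 19.77 dBi

19.77 dBi


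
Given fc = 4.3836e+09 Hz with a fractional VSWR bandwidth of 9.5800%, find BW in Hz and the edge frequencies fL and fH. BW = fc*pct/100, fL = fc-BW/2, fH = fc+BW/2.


BW = 4.3836e+09 * 9.5800/100 = 4.199489e+08 Hz
fL = 4.3836e+09 - 4.199489e+08/2 = 4.174e+09 Hz
fH = 4.3836e+09 + 4.199489e+08/2 = 4.594e+09 Hz

BW=4.199e+08 Hz, fL=4.174e+09 Hz, fH=4.594e+09 Hz


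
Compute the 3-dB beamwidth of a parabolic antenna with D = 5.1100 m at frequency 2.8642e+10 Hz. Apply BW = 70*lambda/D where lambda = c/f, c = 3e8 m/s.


lambda = c / f = 3.0000e+08 / 2.8642e+10 = 0.01047413 m
BW = 70 * 0.01047413 / 5.1100 = 0.1435 deg

0.1435 deg


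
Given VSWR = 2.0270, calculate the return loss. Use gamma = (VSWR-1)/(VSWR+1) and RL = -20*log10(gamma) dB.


gamma = (2.0270 - 1) / (2.0270 + 1) = 0.3392798
RL = -20 * log10(0.3392798) = 9.389 dB

9.389 dB


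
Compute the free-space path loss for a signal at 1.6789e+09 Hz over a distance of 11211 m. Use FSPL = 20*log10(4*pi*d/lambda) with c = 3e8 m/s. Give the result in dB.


lambda = c / f = 3.0000e+08 / 1.6789e+09 = 0.1786884 m
FSPL = 20 * log10(4*pi*11211/0.1786884) = 117.9 dB

117.9 dB


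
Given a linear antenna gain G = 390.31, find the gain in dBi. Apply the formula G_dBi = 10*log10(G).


G_dBi = 10 * log10(390.31) = 25.91 dBi

25.91 dBi


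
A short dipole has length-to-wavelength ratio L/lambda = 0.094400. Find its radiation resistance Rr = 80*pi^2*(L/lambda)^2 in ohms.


Rr = 80 * pi^2 * (0.094400)^2 = 80 * 9.869604 * 8.911360e-03 = 7.036 ohm

7.036 ohm


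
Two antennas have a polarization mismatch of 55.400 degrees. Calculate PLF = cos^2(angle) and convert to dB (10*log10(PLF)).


PLF_linear = cos^2(55.400 deg) = 0.3224465
PLF_dB = 10 * log10(0.3224465) = -4.915 dB

-4.915 dB


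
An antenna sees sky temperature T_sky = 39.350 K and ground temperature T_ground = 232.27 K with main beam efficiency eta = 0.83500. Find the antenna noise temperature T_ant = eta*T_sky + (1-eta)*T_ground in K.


T_ant = 0.83500 * 39.350 + (1 - 0.83500) * 232.27 = 71.18 K

71.18 K


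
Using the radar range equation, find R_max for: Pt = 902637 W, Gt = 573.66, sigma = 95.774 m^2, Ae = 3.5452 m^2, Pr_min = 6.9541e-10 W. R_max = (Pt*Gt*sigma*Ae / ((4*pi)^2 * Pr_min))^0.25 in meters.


R^4 = 902637*573.66*95.774*3.5452 / ((4*pi)^2 * 6.9541e-10) = 1.601015e+18
R_max = 1.601015e+18^0.25 = 35571 m

35571 m


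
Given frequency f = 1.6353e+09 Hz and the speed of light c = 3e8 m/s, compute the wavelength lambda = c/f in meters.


lambda = c / f = 3.0000e+08 / 1.6353e+09 = 0.1835 m

0.1835 m


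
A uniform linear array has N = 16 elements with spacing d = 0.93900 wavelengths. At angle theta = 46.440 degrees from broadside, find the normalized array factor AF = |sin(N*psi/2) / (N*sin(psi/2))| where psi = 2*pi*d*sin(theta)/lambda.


psi = 2*pi*0.93900*sin(46.440 deg) = 4.275389 rad
AF = |sin(16*4.275389/2) / (16*sin(4.275389/2))| = 0.02571

0.02571


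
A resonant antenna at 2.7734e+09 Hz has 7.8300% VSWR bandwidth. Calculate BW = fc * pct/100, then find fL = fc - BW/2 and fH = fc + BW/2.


BW = 2.7734e+09 * 7.8300/100 = 2.171572e+08 Hz
fL = 2.7734e+09 - 2.171572e+08/2 = 2.665e+09 Hz
fH = 2.7734e+09 + 2.171572e+08/2 = 2.882e+09 Hz

BW=2.172e+08 Hz, fL=2.665e+09 Hz, fH=2.882e+09 Hz


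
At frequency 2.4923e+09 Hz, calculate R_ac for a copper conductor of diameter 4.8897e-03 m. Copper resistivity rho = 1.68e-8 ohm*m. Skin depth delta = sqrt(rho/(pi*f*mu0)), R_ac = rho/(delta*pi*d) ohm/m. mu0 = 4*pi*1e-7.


delta = sqrt(1.68e-8 / (pi * 2.4923e+09 * 4*pi*1e-7)) = 1.306696e-06 m
R_ac = 1.68e-8 / (1.306696e-06 * pi * 4.8897e-03) = 0.8370 ohm/m

0.8370 ohm/m


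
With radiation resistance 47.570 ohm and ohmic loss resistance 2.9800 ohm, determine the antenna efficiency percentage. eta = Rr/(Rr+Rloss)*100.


eta = 47.570 / (47.570 + 2.9800) * 100 = 94.10%

94.10%


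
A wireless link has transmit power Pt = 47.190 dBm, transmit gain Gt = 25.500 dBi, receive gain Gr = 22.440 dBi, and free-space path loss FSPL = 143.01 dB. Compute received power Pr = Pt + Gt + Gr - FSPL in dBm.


Pr = 47.190 + 25.500 + 22.440 - 143.01 = -47.88 dBm

-47.88 dBm


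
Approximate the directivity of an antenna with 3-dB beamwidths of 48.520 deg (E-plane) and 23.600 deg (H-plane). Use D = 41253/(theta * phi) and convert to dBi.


D_linear = 41253 / (48.520 * 23.600) = 36.02656
D_dBi = 10 * log10(36.02656) = 15.57 dBi

15.57 dBi


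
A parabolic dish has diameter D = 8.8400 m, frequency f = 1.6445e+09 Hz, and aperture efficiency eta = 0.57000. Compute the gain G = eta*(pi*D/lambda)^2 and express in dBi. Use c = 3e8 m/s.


lambda = c / f = 3.0000e+08 / 1.6445e+09 = 0.1824263 m
G_linear = 0.57000 * (pi * 8.8400 / 0.1824263)^2 = 13210.04
G_dBi = 10 * log10(13210.04) = 41.21 dBi

41.21 dBi


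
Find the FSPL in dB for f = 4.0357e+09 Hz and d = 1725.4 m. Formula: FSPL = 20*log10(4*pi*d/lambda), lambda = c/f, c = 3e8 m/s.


lambda = c / f = 3.0000e+08 / 4.0357e+09 = 0.07433655 m
FSPL = 20 * log10(4*pi*1725.4/0.07433655) = 109.3 dB

109.3 dB


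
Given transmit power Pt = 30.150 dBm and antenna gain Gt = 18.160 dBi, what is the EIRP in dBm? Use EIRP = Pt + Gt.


EIRP = Pt + Gt = 30.150 + 18.160 = 48.31 dBm

48.31 dBm


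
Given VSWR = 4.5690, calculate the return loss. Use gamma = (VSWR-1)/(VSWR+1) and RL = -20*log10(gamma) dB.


gamma = (4.5690 - 1) / (4.5690 + 1) = 0.6408691
RL = -20 * log10(0.6408691) = 3.865 dB

3.865 dB


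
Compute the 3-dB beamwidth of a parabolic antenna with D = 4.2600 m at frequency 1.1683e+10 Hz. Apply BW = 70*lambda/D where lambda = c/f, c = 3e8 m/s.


lambda = c / f = 3.0000e+08 / 1.1683e+10 = 0.02567834 m
BW = 70 * 0.02567834 / 4.2600 = 0.4219 deg

0.4219 deg


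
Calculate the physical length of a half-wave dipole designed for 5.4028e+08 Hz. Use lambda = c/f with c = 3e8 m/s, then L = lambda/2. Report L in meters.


lambda = c / f = 3.0000e+08 / 5.4028e+08 = 0.5552676 m
L = lambda / 2 = 0.5552676 / 2 = 0.2776 m

0.2776 m


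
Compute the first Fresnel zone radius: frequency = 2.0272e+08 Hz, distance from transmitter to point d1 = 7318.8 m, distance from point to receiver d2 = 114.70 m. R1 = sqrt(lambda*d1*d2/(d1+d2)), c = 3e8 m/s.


lambda = c / f = 3.0000e+08 / 2.0272e+08 = 1.479874 m
R1 = sqrt(1.479874 * 7318.8 * 114.70 / (7318.8 + 114.70)) = 12.93 m

12.93 m


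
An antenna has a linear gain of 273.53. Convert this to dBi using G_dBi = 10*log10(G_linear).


G_dBi = 10 * log10(273.53) = 24.37 dBi

24.37 dBi


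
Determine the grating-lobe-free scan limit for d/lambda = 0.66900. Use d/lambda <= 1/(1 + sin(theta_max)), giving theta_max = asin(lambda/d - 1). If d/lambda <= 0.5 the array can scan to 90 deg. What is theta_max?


lambda/d - 1 = 1/0.66900 - 1 = 0.4947683
theta_max = asin(0.4947683) = 29.65 deg

29.65 deg


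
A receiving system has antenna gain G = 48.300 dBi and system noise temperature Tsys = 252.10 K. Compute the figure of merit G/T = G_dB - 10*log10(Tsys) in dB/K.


G/T = 48.300 - 10*log10(252.10) = 48.300 - 24.01573 = 24.28 dB/K

24.28 dB/K


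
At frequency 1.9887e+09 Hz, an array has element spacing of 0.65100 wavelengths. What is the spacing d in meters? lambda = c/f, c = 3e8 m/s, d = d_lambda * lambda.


lambda = c / f = 3.0000e+08 / 1.9887e+09 = 0.1508523 m
d = 0.65100 * 0.1508523 = 0.09820 m

0.09820 m


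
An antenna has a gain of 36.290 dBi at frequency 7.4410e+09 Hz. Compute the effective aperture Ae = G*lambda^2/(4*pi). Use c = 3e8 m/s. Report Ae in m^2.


lambda = c / f = 3.0000e+08 / 7.4410e+09 = 0.04031716 m
G_linear = 10^(36.290/10) = 4255.984
Ae = G_linear * lambda^2 / (4*pi) = 4255.984 * 0.04031716^2 / (4*pi) = 0.5505 m^2

0.5505 m^2


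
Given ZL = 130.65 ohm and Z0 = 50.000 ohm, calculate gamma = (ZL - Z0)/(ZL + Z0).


gamma = (130.65 - 50.000) / (130.65 + 50.000) = 0.4464

0.4464


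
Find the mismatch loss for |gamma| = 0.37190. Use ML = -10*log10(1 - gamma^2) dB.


ML = -10 * log10(1 - 0.37190^2) = -10 * log10(0.86169039) = 0.6465 dB

0.6465 dB


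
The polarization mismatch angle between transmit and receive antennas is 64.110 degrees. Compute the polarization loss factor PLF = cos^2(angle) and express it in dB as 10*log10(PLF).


PLF_linear = cos^2(64.110 deg) = 0.1906587
PLF_dB = 10 * log10(0.1906587) = -7.197 dB

-7.197 dB


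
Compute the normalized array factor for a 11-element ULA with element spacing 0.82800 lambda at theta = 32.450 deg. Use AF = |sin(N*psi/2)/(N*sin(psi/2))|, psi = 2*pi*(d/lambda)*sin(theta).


psi = 2*pi*0.82800*sin(32.450 deg) = 2.791459 rad
AF = |sin(11*2.791459/2) / (11*sin(2.791459/2))| = 0.03208

0.03208


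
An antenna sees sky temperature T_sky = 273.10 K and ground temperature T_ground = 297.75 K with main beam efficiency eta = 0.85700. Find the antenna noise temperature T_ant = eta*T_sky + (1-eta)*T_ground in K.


T_ant = 0.85700 * 273.10 + (1 - 0.85700) * 297.75 = 276.6 K

276.6 K


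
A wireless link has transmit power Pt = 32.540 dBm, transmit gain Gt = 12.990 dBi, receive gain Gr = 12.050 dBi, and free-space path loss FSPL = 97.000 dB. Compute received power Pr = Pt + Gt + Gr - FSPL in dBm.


Pr = 32.540 + 12.990 + 12.050 - 97.000 = -39.42 dBm

-39.42 dBm


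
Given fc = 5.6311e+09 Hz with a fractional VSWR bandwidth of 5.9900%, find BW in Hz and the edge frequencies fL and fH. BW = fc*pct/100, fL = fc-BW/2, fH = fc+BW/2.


BW = 5.6311e+09 * 5.9900/100 = 3.373029e+08 Hz
fL = 5.6311e+09 - 3.373029e+08/2 = 5.462e+09 Hz
fH = 5.6311e+09 + 3.373029e+08/2 = 5.800e+09 Hz

BW=3.373e+08 Hz, fL=5.462e+09 Hz, fH=5.800e+09 Hz


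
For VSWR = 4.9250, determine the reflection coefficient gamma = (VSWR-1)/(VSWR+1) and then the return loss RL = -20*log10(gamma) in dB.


gamma = (4.9250 - 1) / (4.9250 + 1) = 0.6624473
RL = -20 * log10(0.6624473) = 3.577 dB

3.577 dB


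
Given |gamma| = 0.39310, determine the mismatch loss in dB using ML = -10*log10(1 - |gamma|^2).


ML = -10 * log10(1 - 0.39310^2) = -10 * log10(0.84547239) = 0.7290 dB

0.7290 dB


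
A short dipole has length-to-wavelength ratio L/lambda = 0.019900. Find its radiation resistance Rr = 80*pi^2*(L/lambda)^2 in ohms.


Rr = 80 * pi^2 * (0.019900)^2 = 80 * 9.869604 * 3.960100e-04 = 0.3127 ohm

0.3127 ohm


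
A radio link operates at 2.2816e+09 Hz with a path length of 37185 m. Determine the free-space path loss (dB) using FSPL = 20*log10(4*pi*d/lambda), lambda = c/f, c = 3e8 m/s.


lambda = c / f = 3.0000e+08 / 2.2816e+09 = 0.1314867 m
FSPL = 20 * log10(4*pi*37185/0.1314867) = 131.0 dB

131.0 dB


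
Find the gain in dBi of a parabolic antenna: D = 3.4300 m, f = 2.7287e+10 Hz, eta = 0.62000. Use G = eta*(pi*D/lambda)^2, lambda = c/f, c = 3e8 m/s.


lambda = c / f = 3.0000e+08 / 2.7287e+10 = 0.01099425 m
G_linear = 0.62000 * (pi * 3.4300 / 0.01099425)^2 = 595591.5
G_dBi = 10 * log10(595591.5) = 57.75 dBi

57.75 dBi


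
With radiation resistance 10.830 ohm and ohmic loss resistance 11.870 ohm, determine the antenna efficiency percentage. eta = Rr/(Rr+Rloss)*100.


eta = 10.830 / (10.830 + 11.870) * 100 = 47.71%

47.71%


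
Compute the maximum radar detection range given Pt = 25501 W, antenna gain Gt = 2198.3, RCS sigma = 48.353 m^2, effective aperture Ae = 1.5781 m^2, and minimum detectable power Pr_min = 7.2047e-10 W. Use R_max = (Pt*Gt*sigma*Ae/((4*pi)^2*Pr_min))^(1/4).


R^4 = 25501*2198.3*48.353*1.5781 / ((4*pi)^2 * 7.2047e-10) = 3.759815e+16
R_max = 3.759815e+16^0.25 = 13925 m

13925 m


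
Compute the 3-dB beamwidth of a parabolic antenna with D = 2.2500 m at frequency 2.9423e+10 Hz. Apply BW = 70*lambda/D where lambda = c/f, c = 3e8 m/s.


lambda = c / f = 3.0000e+08 / 2.9423e+10 = 0.01019611 m
BW = 70 * 0.01019611 / 2.2500 = 0.3172 deg

0.3172 deg


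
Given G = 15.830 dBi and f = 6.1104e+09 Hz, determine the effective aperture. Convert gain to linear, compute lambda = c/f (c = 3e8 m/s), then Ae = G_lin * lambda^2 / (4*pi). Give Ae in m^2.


lambda = c / f = 3.0000e+08 / 6.1104e+09 = 0.04909662 m
G_linear = 10^(15.830/10) = 38.28247
Ae = G_linear * lambda^2 / (4*pi) = 38.28247 * 0.04909662^2 / (4*pi) = 7.343e-03 m^2

7.343e-03 m^2


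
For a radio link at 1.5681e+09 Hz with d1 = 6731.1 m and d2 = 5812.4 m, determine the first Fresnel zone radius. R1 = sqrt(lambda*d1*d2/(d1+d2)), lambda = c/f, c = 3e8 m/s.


lambda = c / f = 3.0000e+08 / 1.5681e+09 = 0.1913143 m
R1 = sqrt(0.1913143 * 6731.1 * 5812.4 / (6731.1 + 5812.4)) = 24.43 m

24.43 m


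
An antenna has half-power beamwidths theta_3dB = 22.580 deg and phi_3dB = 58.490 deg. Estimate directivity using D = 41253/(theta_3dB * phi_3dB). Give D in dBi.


D_linear = 41253 / (22.580 * 58.490) = 31.23561
D_dBi = 10 * log10(31.23561) = 14.95 dBi

14.95 dBi


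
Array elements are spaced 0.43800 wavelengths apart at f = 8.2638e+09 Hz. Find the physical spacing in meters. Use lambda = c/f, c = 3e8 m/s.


lambda = c / f = 3.0000e+08 / 8.2638e+09 = 0.03630291 m
d = 0.43800 * 0.03630291 = 0.01590 m

0.01590 m


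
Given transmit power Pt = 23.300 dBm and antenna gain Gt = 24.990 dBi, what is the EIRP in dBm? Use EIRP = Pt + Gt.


EIRP = Pt + Gt = 23.300 + 24.990 = 48.29 dBm

48.29 dBm


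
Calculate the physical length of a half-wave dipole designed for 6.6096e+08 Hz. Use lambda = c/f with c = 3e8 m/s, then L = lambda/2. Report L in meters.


lambda = c / f = 3.0000e+08 / 6.6096e+08 = 0.4538853 m
L = lambda / 2 = 0.4538853 / 2 = 0.2269 m

0.2269 m


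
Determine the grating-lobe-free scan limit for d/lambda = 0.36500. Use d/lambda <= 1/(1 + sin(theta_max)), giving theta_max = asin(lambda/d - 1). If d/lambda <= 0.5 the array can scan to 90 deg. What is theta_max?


lambda/d - 1 = 1/0.36500 - 1 = 1.739726 >= 1
d/lambda <= 0.5, so the array can scan to endfire without grating lobes: theta_max = 90 deg

90 deg


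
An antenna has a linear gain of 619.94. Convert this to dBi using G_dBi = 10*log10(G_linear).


G_dBi = 10 * log10(619.94) = 27.92 dBi

27.92 dBi


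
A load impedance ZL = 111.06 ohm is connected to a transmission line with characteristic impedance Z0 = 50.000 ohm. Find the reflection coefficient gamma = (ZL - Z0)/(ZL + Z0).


gamma = (111.06 - 50.000) / (111.06 + 50.000) = 0.3791

0.3791


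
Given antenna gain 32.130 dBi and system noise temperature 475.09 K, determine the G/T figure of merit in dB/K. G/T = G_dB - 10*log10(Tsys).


G/T = 32.130 - 10*log10(475.09) = 32.130 - 26.76776 = 5.362 dB/K

5.362 dB/K


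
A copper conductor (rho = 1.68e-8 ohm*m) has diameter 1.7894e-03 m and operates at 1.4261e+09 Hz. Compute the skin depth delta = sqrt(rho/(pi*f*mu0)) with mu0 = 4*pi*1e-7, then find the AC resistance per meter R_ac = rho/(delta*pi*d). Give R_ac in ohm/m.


delta = sqrt(1.68e-8 / (pi * 1.4261e+09 * 4*pi*1e-7)) = 1.727427e-06 m
R_ac = 1.68e-8 / (1.727427e-06 * pi * 1.7894e-03) = 1.730 ohm/m

1.730 ohm/m


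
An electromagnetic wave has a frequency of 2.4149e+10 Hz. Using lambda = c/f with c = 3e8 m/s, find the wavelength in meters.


lambda = c / f = 3.0000e+08 / 2.4149e+10 = 0.01242 m

0.01242 m


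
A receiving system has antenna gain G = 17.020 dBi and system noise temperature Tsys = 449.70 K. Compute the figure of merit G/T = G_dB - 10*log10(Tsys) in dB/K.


G/T = 17.020 - 10*log10(449.70) = 17.020 - 26.52923 = -9.509 dB/K

-9.509 dB/K


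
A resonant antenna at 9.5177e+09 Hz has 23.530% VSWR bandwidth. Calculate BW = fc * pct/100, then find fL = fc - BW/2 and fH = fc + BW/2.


BW = 9.5177e+09 * 23.530/100 = 2.239515e+09 Hz
fL = 9.5177e+09 - 2.239515e+09/2 = 8.398e+09 Hz
fH = 9.5177e+09 + 2.239515e+09/2 = 1.064e+10 Hz

BW=2.240e+09 Hz, fL=8.398e+09 Hz, fH=1.064e+10 Hz


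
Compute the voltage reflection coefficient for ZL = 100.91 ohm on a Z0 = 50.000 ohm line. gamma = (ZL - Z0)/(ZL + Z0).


gamma = (100.91 - 50.000) / (100.91 + 50.000) = 0.3374

0.3374


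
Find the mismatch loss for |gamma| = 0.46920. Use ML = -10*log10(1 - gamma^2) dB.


ML = -10 * log10(1 - 0.46920^2) = -10 * log10(0.77985136) = 1.080 dB

1.080 dB


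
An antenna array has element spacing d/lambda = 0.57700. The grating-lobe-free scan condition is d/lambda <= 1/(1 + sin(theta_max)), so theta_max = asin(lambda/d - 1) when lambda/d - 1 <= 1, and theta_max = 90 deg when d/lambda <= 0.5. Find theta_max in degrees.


lambda/d - 1 = 1/0.57700 - 1 = 0.7331023
theta_max = asin(0.7331023) = 47.15 deg

47.15 deg


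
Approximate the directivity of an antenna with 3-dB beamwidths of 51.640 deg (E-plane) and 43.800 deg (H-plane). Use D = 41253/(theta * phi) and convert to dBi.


D_linear = 41253 / (51.640 * 43.800) = 18.23876
D_dBi = 10 * log10(18.23876) = 12.61 dBi

12.61 dBi


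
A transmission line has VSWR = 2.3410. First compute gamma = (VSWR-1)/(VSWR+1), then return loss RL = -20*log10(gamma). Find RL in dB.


gamma = (2.3410 - 1) / (2.3410 + 1) = 0.4013768
RL = -20 * log10(0.4013768) = 7.929 dB

7.929 dB


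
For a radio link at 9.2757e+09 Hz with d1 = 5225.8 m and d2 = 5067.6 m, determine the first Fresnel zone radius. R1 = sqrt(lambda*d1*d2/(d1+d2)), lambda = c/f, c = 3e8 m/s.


lambda = c / f = 3.0000e+08 / 9.2757e+09 = 0.03234257 m
R1 = sqrt(0.03234257 * 5225.8 * 5067.6 / (5225.8 + 5067.6)) = 9.122 m

9.122 m


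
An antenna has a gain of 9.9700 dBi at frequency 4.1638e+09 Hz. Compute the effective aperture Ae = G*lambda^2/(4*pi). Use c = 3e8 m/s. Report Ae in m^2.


lambda = c / f = 3.0000e+08 / 4.1638e+09 = 0.07204957 m
G_linear = 10^(9.9700/10) = 9.931160
Ae = G_linear * lambda^2 / (4*pi) = 9.931160 * 0.07204957^2 / (4*pi) = 4.103e-03 m^2

4.103e-03 m^2


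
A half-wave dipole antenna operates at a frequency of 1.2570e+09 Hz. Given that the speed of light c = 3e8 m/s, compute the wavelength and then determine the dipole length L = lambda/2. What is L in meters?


lambda = c / f = 3.0000e+08 / 1.2570e+09 = 0.2386635 m
L = lambda / 2 = 0.2386635 / 2 = 0.1193 m

0.1193 m


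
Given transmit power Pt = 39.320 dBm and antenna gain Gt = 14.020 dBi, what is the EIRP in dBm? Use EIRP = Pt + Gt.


EIRP = Pt + Gt = 39.320 + 14.020 = 53.34 dBm

53.34 dBm


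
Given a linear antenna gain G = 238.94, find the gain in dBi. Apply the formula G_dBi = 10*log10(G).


G_dBi = 10 * log10(238.94) = 23.78 dBi

23.78 dBi


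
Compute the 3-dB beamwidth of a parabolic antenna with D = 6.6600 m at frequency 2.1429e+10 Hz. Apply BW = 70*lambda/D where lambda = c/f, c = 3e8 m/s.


lambda = c / f = 3.0000e+08 / 2.1429e+10 = 0.01399972 m
BW = 70 * 0.01399972 / 6.6600 = 0.1471 deg

0.1471 deg


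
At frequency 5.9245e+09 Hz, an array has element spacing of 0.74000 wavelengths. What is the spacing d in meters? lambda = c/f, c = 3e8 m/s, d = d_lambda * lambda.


lambda = c / f = 3.0000e+08 / 5.9245e+09 = 0.05063718 m
d = 0.74000 * 0.05063718 = 0.03747 m

0.03747 m


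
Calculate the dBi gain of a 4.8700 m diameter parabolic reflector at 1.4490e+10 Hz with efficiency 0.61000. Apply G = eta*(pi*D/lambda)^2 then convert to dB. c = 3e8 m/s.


lambda = c / f = 3.0000e+08 / 1.4490e+10 = 0.02070393 m
G_linear = 0.61000 * (pi * 4.8700 / 0.02070393)^2 = 333105.6
G_dBi = 10 * log10(333105.6) = 55.23 dBi

55.23 dBi


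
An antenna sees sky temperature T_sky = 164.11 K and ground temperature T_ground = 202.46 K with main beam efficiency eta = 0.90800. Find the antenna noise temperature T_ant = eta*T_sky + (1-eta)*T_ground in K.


T_ant = 0.90800 * 164.11 + (1 - 0.90800) * 202.46 = 167.6 K

167.6 K


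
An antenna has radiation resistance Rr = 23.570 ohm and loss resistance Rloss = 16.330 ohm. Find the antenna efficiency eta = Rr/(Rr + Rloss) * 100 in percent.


eta = 23.570 / (23.570 + 16.330) * 100 = 59.07%

59.07%


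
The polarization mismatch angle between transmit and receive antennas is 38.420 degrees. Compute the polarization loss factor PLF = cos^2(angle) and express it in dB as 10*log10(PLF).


PLF_linear = cos^2(38.420 deg) = 0.6138356
PLF_dB = 10 * log10(0.6138356) = -2.119 dB

-2.119 dB


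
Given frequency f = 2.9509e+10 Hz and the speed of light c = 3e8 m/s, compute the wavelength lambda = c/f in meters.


lambda = c / f = 3.0000e+08 / 2.9509e+10 = 0.01017 m

0.01017 m


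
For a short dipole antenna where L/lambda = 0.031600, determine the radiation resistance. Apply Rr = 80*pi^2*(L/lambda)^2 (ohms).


Rr = 80 * pi^2 * (0.031600)^2 = 80 * 9.869604 * 9.985600e-04 = 0.7884 ohm

0.7884 ohm


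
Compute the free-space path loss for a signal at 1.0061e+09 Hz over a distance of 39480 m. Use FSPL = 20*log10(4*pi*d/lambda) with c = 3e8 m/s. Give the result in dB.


lambda = c / f = 3.0000e+08 / 1.0061e+09 = 0.2981811 m
FSPL = 20 * log10(4*pi*39480/0.2981811) = 124.4 dB

124.4 dB


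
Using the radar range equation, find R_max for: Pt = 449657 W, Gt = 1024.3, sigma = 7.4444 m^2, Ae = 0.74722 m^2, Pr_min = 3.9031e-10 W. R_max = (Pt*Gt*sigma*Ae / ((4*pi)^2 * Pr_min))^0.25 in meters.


R^4 = 449657*1024.3*7.4444*0.74722 / ((4*pi)^2 * 3.9031e-10) = 4.156783e+16
R_max = 4.156783e+16^0.25 = 14279 m

14279 m


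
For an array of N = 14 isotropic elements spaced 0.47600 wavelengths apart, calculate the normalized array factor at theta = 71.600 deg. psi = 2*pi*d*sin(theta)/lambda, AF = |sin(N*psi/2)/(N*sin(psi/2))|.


psi = 2*pi*0.47600*sin(71.600 deg) = 2.837895 rad
AF = |sin(14*2.837895/2) / (14*sin(2.837895/2))| = 0.06141

0.06141


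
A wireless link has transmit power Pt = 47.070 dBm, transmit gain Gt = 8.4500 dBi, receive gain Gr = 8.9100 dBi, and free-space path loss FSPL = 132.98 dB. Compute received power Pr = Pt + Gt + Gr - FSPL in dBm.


Pr = 47.070 + 8.4500 + 8.9100 - 132.98 = -68.55 dBm

-68.55 dBm


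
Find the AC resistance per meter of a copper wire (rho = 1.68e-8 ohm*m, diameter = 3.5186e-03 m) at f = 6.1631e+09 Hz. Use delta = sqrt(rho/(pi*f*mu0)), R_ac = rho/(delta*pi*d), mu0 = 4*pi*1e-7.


delta = sqrt(1.68e-8 / (pi * 6.1631e+09 * 4*pi*1e-7)) = 8.309505e-07 m
R_ac = 1.68e-8 / (8.309505e-07 * pi * 3.5186e-03) = 1.829 ohm/m

1.829 ohm/m


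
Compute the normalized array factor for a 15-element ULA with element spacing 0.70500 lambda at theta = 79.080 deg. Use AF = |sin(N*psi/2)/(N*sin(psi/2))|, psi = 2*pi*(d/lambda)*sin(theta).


psi = 2*pi*0.70500*sin(79.080 deg) = 4.349436 rad
AF = |sin(15*4.349436/2) / (15*sin(4.349436/2))| = 0.07563

0.07563


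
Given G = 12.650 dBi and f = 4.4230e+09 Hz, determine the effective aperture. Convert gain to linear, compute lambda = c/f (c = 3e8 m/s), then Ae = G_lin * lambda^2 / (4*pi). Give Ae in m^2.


lambda = c / f = 3.0000e+08 / 4.4230e+09 = 0.06782727 m
G_linear = 10^(12.650/10) = 18.40772
Ae = G_linear * lambda^2 / (4*pi) = 18.40772 * 0.06782727^2 / (4*pi) = 6.739e-03 m^2

6.739e-03 m^2


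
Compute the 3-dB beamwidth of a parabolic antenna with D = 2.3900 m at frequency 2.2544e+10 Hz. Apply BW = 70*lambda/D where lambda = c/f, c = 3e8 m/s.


lambda = c / f = 3.0000e+08 / 2.2544e+10 = 0.01330731 m
BW = 70 * 0.01330731 / 2.3900 = 0.3898 deg

0.3898 deg


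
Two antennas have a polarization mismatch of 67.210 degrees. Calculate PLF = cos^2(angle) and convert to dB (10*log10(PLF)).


PLF_linear = cos^2(67.210 deg) = 0.1500437
PLF_dB = 10 * log10(0.1500437) = -8.238 dB

-8.238 dB


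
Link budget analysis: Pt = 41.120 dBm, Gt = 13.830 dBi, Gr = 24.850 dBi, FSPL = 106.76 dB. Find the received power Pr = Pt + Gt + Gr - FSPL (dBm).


Pr = 41.120 + 13.830 + 24.850 - 106.76 = -26.96 dBm

-26.96 dBm


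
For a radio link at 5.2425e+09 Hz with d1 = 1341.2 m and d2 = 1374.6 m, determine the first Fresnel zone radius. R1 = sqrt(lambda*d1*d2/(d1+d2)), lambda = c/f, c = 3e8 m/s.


lambda = c / f = 3.0000e+08 / 5.2425e+09 = 0.05722461 m
R1 = sqrt(0.05722461 * 1341.2 * 1374.6 / (1341.2 + 1374.6)) = 6.233 m

6.233 m


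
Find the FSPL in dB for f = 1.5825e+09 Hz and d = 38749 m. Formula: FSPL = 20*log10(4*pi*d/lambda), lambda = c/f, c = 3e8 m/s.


lambda = c / f = 3.0000e+08 / 1.5825e+09 = 0.1895735 m
FSPL = 20 * log10(4*pi*38749/0.1895735) = 128.2 dB

128.2 dB


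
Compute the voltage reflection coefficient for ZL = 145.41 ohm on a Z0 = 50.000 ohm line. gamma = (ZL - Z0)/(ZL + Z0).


gamma = (145.41 - 50.000) / (145.41 + 50.000) = 0.4883

0.4883


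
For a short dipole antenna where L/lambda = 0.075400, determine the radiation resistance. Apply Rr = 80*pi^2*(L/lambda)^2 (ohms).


Rr = 80 * pi^2 * (0.075400)^2 = 80 * 9.869604 * 5.685160e-03 = 4.489 ohm

4.489 ohm
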